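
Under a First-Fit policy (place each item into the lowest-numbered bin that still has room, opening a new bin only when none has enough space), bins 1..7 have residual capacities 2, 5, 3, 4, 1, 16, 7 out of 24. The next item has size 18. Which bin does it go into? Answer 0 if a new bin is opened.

No bin has ≥ 18 free, so a new bin is opened.

0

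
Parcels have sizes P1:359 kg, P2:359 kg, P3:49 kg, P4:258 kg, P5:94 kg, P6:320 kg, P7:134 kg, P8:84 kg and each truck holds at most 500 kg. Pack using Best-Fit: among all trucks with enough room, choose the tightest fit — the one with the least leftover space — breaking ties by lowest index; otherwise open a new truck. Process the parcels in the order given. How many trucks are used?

4 trucks

truck 1: place P1 (359 kg), 141 kg left
truck 2: place P2 (359 kg), 141 kg left
truck 1: place P3 (49 kg), 92 kg left
truck 3: place P4 (258 kg), 242 kg left
truck 2: place P5 (94 kg), 47 kg left
truck 4: place P6 (320 kg), 180 kg left
truck 4: place P7 (134 kg), 46 kg left
truck 1: place P8 (84 kg), 8 kg left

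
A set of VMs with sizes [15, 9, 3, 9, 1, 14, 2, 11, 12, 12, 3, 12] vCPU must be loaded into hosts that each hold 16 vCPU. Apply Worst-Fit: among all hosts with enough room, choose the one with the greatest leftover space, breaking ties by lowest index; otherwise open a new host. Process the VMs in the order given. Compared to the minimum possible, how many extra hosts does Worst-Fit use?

0

Worst-Fit: [15] [9,3] [9,1,2] [14] [11,3] [12] [12] [12] → 8 hosts.
8 VMs exceed 8 vCPU (half the capacity), and no two of those can share a host, so at least 8 hosts are needed.
So 8 is already optimal.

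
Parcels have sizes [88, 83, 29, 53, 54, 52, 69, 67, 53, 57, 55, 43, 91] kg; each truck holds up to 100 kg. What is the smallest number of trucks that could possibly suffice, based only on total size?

Total size = 88 + 83 + 29 + 53 + 54 + 52 + 69 + 67 + 53 + 57 + 55 + 43 + 91 = 794 kg.
⌈794 / 100⌉ = 8.

8 trucks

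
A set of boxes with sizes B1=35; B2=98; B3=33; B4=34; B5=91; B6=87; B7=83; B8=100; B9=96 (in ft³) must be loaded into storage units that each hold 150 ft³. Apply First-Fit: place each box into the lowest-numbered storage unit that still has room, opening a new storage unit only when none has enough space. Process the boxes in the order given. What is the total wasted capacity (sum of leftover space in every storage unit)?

243

storage unit 1: place B1 (35 ft³), 115 ft³ left
storage unit 1: place B2 (98 ft³), 17 ft³ left
storage unit 2: place B3 (33 ft³), 117 ft³ left
storage unit 2: place B4 (34 ft³), 83 ft³ left
storage unit 3: place B5 (91 ft³), 59 ft³ left
storage unit 4: place B6 (87 ft³), 63 ft³ left
storage unit 2: place B7 (83 ft³), 0 ft³ left
storage unit 5: place B8 (100 ft³), 50 ft³ left
storage unit 6: place B9 (96 ft³), 54 ft³ left
6 storage units × 150 ft³ = 900 ft³; used 657 ft³; unused 243 ft³.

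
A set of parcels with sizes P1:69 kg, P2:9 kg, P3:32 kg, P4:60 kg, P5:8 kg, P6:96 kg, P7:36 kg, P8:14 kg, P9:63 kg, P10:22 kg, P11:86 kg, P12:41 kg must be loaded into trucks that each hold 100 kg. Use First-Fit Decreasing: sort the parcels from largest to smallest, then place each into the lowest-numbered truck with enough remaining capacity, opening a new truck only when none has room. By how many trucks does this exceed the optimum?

First-Fit Decreasing: [96] [86,14] [69,22,9] [63,36] [60,32,8] [41] → 6 trucks.
Total size 536 kg; any packing needs at least ⌈536/100⌉ = 6 trucks.
So 6 is already optimal.

0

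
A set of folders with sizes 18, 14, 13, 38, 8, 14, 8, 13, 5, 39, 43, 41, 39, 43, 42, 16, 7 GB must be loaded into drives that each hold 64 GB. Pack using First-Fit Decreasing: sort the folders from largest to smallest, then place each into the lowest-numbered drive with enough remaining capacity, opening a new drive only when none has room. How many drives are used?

7

Sorted descending: 43, 43, 42, 41, 39, 39, 38, 18, 16, 14, 14, 13, 13, 8, 8, 7, 5.
Put 43 GB in drive 1; 21 GB remain.
Put 43 GB in drive 2; 21 GB remain.
Put 42 GB in drive 3; 22 GB remain.
Put 41 GB in drive 4; 23 GB remain.
Put 39 GB in drive 5; 25 GB remain.
Put 39 GB in drive 6; 25 GB remain.
Put 38 GB in drive 7; 26 GB remain.
Put 18 GB in drive 1; 3 GB remain.
Put 16 GB in drive 2; 5 GB remain.
Put 14 GB in drive 3; 8 GB remain.
Put 14 GB in drive 4; 9 GB remain.
Put 13 GB in drive 5; 12 GB remain.
Put 13 GB in drive 6; 12 GB remain.
Put 8 GB in drive 3; 0 GB remain.
Put 8 GB in drive 4; 1 GB remain.
Put 7 GB in drive 5; 5 GB remain.
Put 5 GB in drive 2; 0 GB remain.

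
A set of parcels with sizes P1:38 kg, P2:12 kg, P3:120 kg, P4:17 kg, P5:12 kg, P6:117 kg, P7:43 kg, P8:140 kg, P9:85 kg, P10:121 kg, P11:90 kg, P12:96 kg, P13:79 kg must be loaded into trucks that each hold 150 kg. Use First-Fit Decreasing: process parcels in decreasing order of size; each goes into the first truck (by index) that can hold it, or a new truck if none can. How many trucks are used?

8

Sorted descending: 140, 121, 120, 117, 96, 90, 85, 79, 43, 38, 17, 12, 12.
truck 1: place 140 kg, 10 kg left
truck 2: place 121 kg, 29 kg left
truck 3: place 120 kg, 30 kg left
truck 4: place 117 kg, 33 kg left
truck 5: place 96 kg, 54 kg left
truck 6: place 90 kg, 60 kg left
truck 7: place 85 kg, 65 kg left
truck 8: place 79 kg, 71 kg left
truck 5: place 43 kg, 11 kg left
truck 6: place 38 kg, 22 kg left
truck 2: place 17 kg, 12 kg left
truck 2: place 12 kg, 0 kg left
truck 3: place 12 kg, 18 kg left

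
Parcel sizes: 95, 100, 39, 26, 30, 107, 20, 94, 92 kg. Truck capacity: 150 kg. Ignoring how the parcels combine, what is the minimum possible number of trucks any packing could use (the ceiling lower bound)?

Total size = 95 + 100 + 39 + 26 + 30 + 107 + 20 + 94 + 92 = 603 kg.
⌈603 / 150⌉ = 5.

5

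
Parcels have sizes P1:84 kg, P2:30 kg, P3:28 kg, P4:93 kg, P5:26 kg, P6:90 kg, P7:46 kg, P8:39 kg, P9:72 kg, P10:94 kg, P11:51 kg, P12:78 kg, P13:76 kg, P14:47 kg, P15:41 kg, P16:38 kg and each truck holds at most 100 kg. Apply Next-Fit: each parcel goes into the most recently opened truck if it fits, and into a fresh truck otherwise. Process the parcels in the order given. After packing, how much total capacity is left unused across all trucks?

367

Put P1 (84 kg) in truck 1; 16 kg remain.
Put P2 (30 kg) in truck 2; 70 kg remain.
Put P3 (28 kg) in truck 2; 42 kg remain.
Put P4 (93 kg) in truck 3; 7 kg remain.
Put P5 (26 kg) in truck 4; 74 kg remain.
Put P6 (90 kg) in truck 5; 10 kg remain.
Put P7 (46 kg) in truck 6; 54 kg remain.
Put P8 (39 kg) in truck 6; 15 kg remain.
Put P9 (72 kg) in truck 7; 28 kg remain.
Put P10 (94 kg) in truck 8; 6 kg remain.
Put P11 (51 kg) in truck 9; 49 kg remain.
Put P12 (78 kg) in truck 10; 22 kg remain.
Put P13 (76 kg) in truck 11; 24 kg remain.
Put P14 (47 kg) in truck 12; 53 kg remain.
Put P15 (41 kg) in truck 12; 12 kg remain.
Put P16 (38 kg) in truck 13; 62 kg remain.
13 trucks × 100 kg = 1300 kg; used 933 kg; unused 367 kg.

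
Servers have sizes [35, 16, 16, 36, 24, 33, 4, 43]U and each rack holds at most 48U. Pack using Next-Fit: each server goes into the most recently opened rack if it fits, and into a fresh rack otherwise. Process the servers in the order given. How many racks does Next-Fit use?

6

Put 35U in rack 1; 13U remain.
Put 16U in rack 2; 32U remain.
Put 16U in rack 2; 16U remain.
Put 36U in rack 3; 12U remain.
Put 24U in rack 4; 24U remain.
Put 33U in rack 5; 15U remain.
Put 4U in rack 5; 11U remain.
Put 43U in rack 6; 5U remain.
Final racks: [35] [16,16] [36] [24] [33,4] [43].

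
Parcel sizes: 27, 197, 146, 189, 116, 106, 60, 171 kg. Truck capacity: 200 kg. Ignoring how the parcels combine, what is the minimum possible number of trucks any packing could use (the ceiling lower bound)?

6 trucks

Total size = 27 + 197 + 146 + 189 + 116 + 106 + 60 + 171 = 1012 kg.
⌈1012 / 200⌉ = 6.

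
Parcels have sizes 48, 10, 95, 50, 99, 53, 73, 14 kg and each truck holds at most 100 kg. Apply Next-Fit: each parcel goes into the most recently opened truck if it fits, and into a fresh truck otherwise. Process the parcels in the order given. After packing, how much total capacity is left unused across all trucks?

48 kg → truck 1 (remaining 52 kg)
10 kg → truck 1 (remaining 42 kg)
95 kg → truck 2 (remaining 5 kg)
50 kg → truck 3 (remaining 50 kg)
99 kg → truck 4 (remaining 1 kg)
53 kg → truck 5 (remaining 47 kg)
73 kg → truck 6 (remaining 27 kg)
14 kg → truck 6 (remaining 13 kg)
6 trucks × 100 kg = 600 kg; used 442 kg; unused 158 kg.

158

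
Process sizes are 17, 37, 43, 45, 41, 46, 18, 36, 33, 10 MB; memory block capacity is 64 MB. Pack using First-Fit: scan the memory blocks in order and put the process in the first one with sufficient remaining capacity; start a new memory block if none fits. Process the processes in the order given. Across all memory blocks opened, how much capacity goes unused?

122

17 MB → memory block 1 (remaining 47 MB)
37 MB → memory block 1 (remaining 10 MB)
43 MB → memory block 2 (remaining 21 MB)
45 MB → memory block 3 (remaining 19 MB)
41 MB → memory block 4 (remaining 23 MB)
46 MB → memory block 5 (remaining 18 MB)
18 MB → memory block 2 (remaining 3 MB)
36 MB → memory block 6 (remaining 28 MB)
33 MB → memory block 7 (remaining 31 MB)
10 MB → memory block 1 (remaining 0 MB)
7 memory blocks × 64 MB = 448 MB; used 326 MB; unused 122 MB.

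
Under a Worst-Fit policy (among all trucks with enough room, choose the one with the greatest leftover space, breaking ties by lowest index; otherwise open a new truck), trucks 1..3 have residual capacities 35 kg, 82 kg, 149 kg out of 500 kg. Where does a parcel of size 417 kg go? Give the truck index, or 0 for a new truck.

No truck has ≥ 417 kg free, so a new truck is opened.

0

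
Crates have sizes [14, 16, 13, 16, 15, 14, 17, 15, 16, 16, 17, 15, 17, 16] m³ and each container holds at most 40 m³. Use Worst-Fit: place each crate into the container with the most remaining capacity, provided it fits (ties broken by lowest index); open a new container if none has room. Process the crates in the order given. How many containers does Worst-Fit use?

7

Put 14 m³ in container 1; 26 m³ remain.
Put 16 m³ in container 1; 10 m³ remain.
Put 13 m³ in container 2; 27 m³ remain.
Put 16 m³ in container 2; 11 m³ remain.
Put 15 m³ in container 3; 25 m³ remain.
Put 14 m³ in container 3; 11 m³ remain.
Put 17 m³ in container 4; 23 m³ remain.
Put 15 m³ in container 4; 8 m³ remain.
Put 16 m³ in container 5; 24 m³ remain.
Put 16 m³ in container 5; 8 m³ remain.
Put 17 m³ in container 6; 23 m³ remain.
Put 15 m³ in container 6; 8 m³ remain.
Put 17 m³ in container 7; 23 m³ remain.
Put 16 m³ in container 7; 7 m³ remain.
Final containers: [14,16] [13,16] [15,14] [17,15] [16,16] [17,15] [17,16].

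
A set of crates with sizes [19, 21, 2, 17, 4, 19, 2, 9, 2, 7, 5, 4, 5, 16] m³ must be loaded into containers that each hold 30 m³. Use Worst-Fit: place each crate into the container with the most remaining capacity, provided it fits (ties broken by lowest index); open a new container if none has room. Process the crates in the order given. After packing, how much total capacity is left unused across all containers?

18

Put 19 m³ in container 1; 11 m³ remain.
Put 21 m³ in container 2; 9 m³ remain.
Put 2 m³ in container 1; 9 m³ remain.
Put 17 m³ in container 3; 13 m³ remain.
Put 4 m³ in container 3; 9 m³ remain.
Put 19 m³ in container 4; 11 m³ remain.
Put 2 m³ in container 4; 9 m³ remain.
Put 9 m³ in container 1; 0 m³ remain.
Put 2 m³ in container 2; 7 m³ remain.
Put 7 m³ in container 3; 2 m³ remain.
Put 5 m³ in container 4; 4 m³ remain.
Put 4 m³ in container 2; 3 m³ remain.
Put 5 m³ in container 5; 25 m³ remain.
Put 16 m³ in container 5; 9 m³ remain.
5 containers × 30 m³ = 150 m³; used 132 m³; unused 18 m³.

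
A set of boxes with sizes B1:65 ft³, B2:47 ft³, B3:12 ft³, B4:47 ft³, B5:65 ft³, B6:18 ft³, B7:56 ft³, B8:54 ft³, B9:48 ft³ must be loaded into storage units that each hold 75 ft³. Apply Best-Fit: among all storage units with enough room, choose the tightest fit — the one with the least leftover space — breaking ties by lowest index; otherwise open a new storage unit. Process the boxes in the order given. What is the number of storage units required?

Put B1 (65 ft³) in storage unit 1; 10 ft³ remain.
Put B2 (47 ft³) in storage unit 2; 28 ft³ remain.
Put B3 (12 ft³) in storage unit 2; 16 ft³ remain.
Put B4 (47 ft³) in storage unit 3; 28 ft³ remain.
Put B5 (65 ft³) in storage unit 4; 10 ft³ remain.
Put B6 (18 ft³) in storage unit 3; 10 ft³ remain.
Put B7 (56 ft³) in storage unit 5; 19 ft³ remain.
Put B8 (54 ft³) in storage unit 6; 21 ft³ remain.
Put B9 (48 ft³) in storage unit 7; 27 ft³ remain.
Final storage units: [65] [47,12] [47,18] [65] [56] [54] [48].

7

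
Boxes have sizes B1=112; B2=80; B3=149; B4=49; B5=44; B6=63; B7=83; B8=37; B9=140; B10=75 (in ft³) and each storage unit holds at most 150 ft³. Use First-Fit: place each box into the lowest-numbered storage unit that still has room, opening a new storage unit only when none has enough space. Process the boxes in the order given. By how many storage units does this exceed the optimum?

First-Fit: [112,37] [80,49] [149] [44,63] [83] [140] [75] → 7 storage units.
Total size 832 ft³; any packing needs at least ⌈832/150⌉ = 6 storage units.
An optimal packing achieves that bound: [149] [140] [112,37] [83,63] [80,49] [75,44] → 6 storage units.
Excess: 7 − 6 = 1.

1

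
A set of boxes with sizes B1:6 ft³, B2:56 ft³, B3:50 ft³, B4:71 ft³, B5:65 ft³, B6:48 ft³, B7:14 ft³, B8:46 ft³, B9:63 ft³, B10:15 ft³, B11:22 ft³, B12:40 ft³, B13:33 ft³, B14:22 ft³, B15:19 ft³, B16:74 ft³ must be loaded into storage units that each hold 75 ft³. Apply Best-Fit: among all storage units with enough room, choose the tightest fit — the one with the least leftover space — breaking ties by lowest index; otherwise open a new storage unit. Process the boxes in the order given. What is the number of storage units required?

Put B1 (6 ft³) in storage unit 1; 69 ft³ remain.
Put B2 (56 ft³) in storage unit 1; 13 ft³ remain.
Put B3 (50 ft³) in storage unit 2; 25 ft³ remain.
Put B4 (71 ft³) in storage unit 3; 4 ft³ remain.
Put B5 (65 ft³) in storage unit 4; 10 ft³ remain.
Put B6 (48 ft³) in storage unit 5; 27 ft³ remain.
Put B7 (14 ft³) in storage unit 2; 11 ft³ remain.
Put B8 (46 ft³) in storage unit 6; 29 ft³ remain.
Put B9 (63 ft³) in storage unit 7; 12 ft³ remain.
Put B10 (15 ft³) in storage unit 5; 12 ft³ remain.
Put B11 (22 ft³) in storage unit 6; 7 ft³ remain.
Put B12 (40 ft³) in storage unit 8; 35 ft³ remain.
Put B13 (33 ft³) in storage unit 8; 2 ft³ remain.
Put B14 (22 ft³) in storage unit 9; 53 ft³ remain.
Put B15 (19 ft³) in storage unit 9; 34 ft³ remain.
Put B16 (74 ft³) in storage unit 10; 1 ft³ remain.

10 storage units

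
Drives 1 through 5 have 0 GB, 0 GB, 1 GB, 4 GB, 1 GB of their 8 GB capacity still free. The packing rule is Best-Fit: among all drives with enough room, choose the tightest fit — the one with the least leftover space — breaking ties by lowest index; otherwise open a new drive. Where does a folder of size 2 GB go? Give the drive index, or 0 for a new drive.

4

Drives with room: drive 4 (4 GB).
Tightest fit is drive 4 with 4 GB free.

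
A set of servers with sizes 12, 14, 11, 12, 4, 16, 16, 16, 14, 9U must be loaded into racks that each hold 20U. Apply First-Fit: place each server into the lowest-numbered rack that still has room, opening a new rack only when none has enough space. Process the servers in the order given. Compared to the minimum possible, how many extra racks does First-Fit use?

First-Fit: [12,4] [14] [11,9] [12] [16] [16] [16] [14] → 8 racks.
8 servers exceed 10U (half the capacity), and no two of those can share a rack, so at least 8 racks are needed.
So 8 is already optimal.

0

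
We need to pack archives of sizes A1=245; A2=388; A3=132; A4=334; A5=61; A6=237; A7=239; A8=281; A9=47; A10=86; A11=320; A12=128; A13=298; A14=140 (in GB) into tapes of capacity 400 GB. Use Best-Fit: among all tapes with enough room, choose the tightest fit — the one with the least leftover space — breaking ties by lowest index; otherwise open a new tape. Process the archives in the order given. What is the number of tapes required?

tape 1: place A1 (245 GB), 155 GB left
tape 2: place A2 (388 GB), 12 GB left
tape 1: place A3 (132 GB), 23 GB left
tape 3: place A4 (334 GB), 66 GB left
tape 3: place A5 (61 GB), 5 GB left
tape 4: place A6 (237 GB), 163 GB left
tape 5: place A7 (239 GB), 161 GB left
tape 6: place A8 (281 GB), 119 GB left
tape 6: place A9 (47 GB), 72 GB left
tape 5: place A10 (86 GB), 75 GB left
tape 7: place A11 (320 GB), 80 GB left
tape 4: place A12 (128 GB), 35 GB left
tape 8: place A13 (298 GB), 102 GB left
tape 9: place A14 (140 GB), 260 GB left

9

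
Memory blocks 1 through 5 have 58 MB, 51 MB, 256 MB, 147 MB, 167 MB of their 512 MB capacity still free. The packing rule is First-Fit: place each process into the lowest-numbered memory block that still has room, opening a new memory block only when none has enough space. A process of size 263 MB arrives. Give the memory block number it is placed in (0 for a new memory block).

No memory block has ≥ 263 MB free, so a new memory block is opened.

0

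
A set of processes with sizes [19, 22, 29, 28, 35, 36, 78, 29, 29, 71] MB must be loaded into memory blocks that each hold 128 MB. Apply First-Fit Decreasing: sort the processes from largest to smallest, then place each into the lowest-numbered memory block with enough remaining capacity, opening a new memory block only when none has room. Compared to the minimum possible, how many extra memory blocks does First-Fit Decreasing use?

1

First-Fit Decreasing: [78,36] [71,35,22] [29,29,29,28] [19] → 4 memory blocks.
Total size 376 MB; any packing needs at least ⌈376/128⌉ = 3 memory blocks.
An optimal packing achieves that bound: [78,28,22] [71,36,19] [35,29,29,29] → 3 memory blocks.
Excess: 4 − 3 = 1.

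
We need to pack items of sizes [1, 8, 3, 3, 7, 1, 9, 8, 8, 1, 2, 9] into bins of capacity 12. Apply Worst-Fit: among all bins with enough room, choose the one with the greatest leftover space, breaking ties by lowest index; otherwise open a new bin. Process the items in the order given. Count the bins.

6 bins

Put 1 in bin 1; 11 remain.
Put 8 in bin 1; 3 remain.
Put 3 in bin 1; 0 remain.
Put 3 in bin 2; 9 remain.
Put 7 in bin 2; 2 remain.
Put 1 in bin 2; 1 remain.
Put 9 in bin 3; 3 remain.
Put 8 in bin 4; 4 remain.
Put 8 in bin 5; 4 remain.
Put 1 in bin 4; 3 remain.
Put 2 in bin 5; 2 remain.
Put 9 in bin 6; 3 remain.
Final bins: [1,8,3] [3,7,1] [9] [8,1] [8,2] [9].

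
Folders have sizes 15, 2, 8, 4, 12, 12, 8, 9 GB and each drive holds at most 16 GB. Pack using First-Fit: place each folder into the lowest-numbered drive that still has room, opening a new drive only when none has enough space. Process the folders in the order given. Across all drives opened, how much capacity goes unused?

drive 1: place 15 GB, 1 GB left
drive 2: place 2 GB, 14 GB left
drive 2: place 8 GB, 6 GB left
drive 2: place 4 GB, 2 GB left
drive 3: place 12 GB, 4 GB left
drive 4: place 12 GB, 4 GB left
drive 5: place 8 GB, 8 GB left
drive 6: place 9 GB, 7 GB left
6 drives × 16 GB = 96 GB; used 70 GB; unused 26 GB.

26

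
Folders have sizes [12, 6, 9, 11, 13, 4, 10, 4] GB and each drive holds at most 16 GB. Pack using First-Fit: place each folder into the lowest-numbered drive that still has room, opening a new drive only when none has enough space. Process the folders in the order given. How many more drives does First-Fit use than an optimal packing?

First-Fit: [12,4] [6,9] [11,4] [13] [10] → 5 drives.
Total size 69 GB; any packing needs at least ⌈69/16⌉ = 5 drives.
So 5 is already optimal.

0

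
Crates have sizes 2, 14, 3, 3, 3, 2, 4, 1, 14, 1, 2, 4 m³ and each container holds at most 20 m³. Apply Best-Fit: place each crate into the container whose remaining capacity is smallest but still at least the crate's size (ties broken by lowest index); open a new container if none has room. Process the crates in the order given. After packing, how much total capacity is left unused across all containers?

Put 2 m³ in container 1; 18 m³ remain.
Put 14 m³ in container 1; 4 m³ remain.
Put 3 m³ in container 1; 1 m³ remain.
Put 3 m³ in container 2; 17 m³ remain.
Put 3 m³ in container 2; 14 m³ remain.
Put 2 m³ in container 2; 12 m³ remain.
Put 4 m³ in container 2; 8 m³ remain.
Put 1 m³ in container 1; 0 m³ remain.
Put 14 m³ in container 3; 6 m³ remain.
Put 1 m³ in container 3; 5 m³ remain.
Put 2 m³ in container 3; 3 m³ remain.
Put 4 m³ in container 2; 4 m³ remain.
3 containers × 20 m³ = 60 m³; used 53 m³; unused 7 m³.

7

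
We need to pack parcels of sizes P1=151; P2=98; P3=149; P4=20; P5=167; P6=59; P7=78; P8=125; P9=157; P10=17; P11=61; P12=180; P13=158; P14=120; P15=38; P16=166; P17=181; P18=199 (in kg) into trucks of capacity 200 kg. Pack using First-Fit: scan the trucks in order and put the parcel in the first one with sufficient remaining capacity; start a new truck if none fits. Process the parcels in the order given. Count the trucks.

Put P1 (151 kg) in truck 1; 49 kg remain.
Put P2 (98 kg) in truck 2; 102 kg remain.
Put P3 (149 kg) in truck 3; 51 kg remain.
Put P4 (20 kg) in truck 1; 29 kg remain.
Put P5 (167 kg) in truck 4; 33 kg remain.
Put P6 (59 kg) in truck 2; 43 kg remain.
Put P7 (78 kg) in truck 5; 122 kg remain.
Put P8 (125 kg) in truck 6; 75 kg remain.
Put P9 (157 kg) in truck 7; 43 kg remain.
Put P10 (17 kg) in truck 1; 12 kg remain.
Put P11 (61 kg) in truck 5; 61 kg remain.
Put P12 (180 kg) in truck 8; 20 kg remain.
Put P13 (158 kg) in truck 9; 42 kg remain.
Put P14 (120 kg) in truck 10; 80 kg remain.
Put P15 (38 kg) in truck 2; 5 kg remain.
Put P16 (166 kg) in truck 11; 34 kg remain.
Put P17 (181 kg) in truck 12; 19 kg remain.
Put P18 (199 kg) in truck 13; 1 kg remain.
Final trucks: [151,20,17] [98,59,38] [149] [167] [78,61] [125] [157] [180] [158] [120] [166] [181] [199].

13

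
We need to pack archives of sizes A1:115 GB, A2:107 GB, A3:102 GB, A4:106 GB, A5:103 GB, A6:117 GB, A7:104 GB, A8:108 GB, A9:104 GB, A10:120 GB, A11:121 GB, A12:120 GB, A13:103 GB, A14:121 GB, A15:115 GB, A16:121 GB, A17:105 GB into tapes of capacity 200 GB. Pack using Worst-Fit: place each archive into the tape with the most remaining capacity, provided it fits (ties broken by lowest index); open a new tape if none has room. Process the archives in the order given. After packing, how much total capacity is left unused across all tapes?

1508

A1 (115 GB) → tape 1 (remaining 85 GB)
A2 (107 GB) → tape 2 (remaining 93 GB)
A3 (102 GB) → tape 3 (remaining 98 GB)
A4 (106 GB) → tape 4 (remaining 94 GB)
A5 (103 GB) → tape 5 (remaining 97 GB)
A6 (117 GB) → tape 6 (remaining 83 GB)
A7 (104 GB) → tape 7 (remaining 96 GB)
A8 (108 GB) → tape 8 (remaining 92 GB)
A9 (104 GB) → tape 9 (remaining 96 GB)
A10 (120 GB) → tape 10 (remaining 80 GB)
A11 (121 GB) → tape 11 (remaining 79 GB)
A12 (120 GB) → tape 12 (remaining 80 GB)
A13 (103 GB) → tape 13 (remaining 97 GB)
A14 (121 GB) → tape 14 (remaining 79 GB)
A15 (115 GB) → tape 15 (remaining 85 GB)
A16 (121 GB) → tape 16 (remaining 79 GB)
A17 (105 GB) → tape 17 (remaining 95 GB)
17 tapes × 200 GB = 3400 GB; used 1892 GB; unused 1508 GB.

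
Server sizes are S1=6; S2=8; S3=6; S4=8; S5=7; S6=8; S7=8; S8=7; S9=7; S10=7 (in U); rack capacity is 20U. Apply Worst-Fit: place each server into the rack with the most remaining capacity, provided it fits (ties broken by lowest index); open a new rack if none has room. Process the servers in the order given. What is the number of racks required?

Put S1 (6U) in rack 1; 14U remain.
Put S2 (8U) in rack 1; 6U remain.
Put S3 (6U) in rack 1; 0U remain.
Put S4 (8U) in rack 2; 12U remain.
Put S5 (7U) in rack 2; 5U remain.
Put S6 (8U) in rack 3; 12U remain.
Put S7 (8U) in rack 3; 4U remain.
Put S8 (7U) in rack 4; 13U remain.
Put S9 (7U) in rack 4; 6U remain.
Put S10 (7U) in rack 5; 13U remain.

5 racks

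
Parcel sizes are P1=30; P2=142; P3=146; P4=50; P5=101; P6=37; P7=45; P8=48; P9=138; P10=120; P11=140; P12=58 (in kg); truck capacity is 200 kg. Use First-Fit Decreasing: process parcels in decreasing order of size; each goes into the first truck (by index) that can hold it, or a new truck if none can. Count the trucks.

Sorted descending: 146, 142, 140, 138, 120, 101, 58, 50, 48, 45, 37, 30.
truck 1: place 146 kg, 54 kg left
truck 2: place 142 kg, 58 kg left
truck 3: place 140 kg, 60 kg left
truck 4: place 138 kg, 62 kg left
truck 5: place 120 kg, 80 kg left
truck 6: place 101 kg, 99 kg left
truck 2: place 58 kg, 0 kg left
truck 1: place 50 kg, 4 kg left
truck 3: place 48 kg, 12 kg left
truck 4: place 45 kg, 17 kg left
truck 5: place 37 kg, 43 kg left
truck 5: place 30 kg, 13 kg left

6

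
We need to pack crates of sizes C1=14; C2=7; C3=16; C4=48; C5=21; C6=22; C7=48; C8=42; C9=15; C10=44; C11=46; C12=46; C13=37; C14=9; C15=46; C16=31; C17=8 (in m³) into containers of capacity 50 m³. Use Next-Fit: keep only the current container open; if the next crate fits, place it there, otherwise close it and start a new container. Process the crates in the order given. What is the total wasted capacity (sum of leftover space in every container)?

100

Put C1 (14 m³) in container 1; 36 m³ remain.
Put C2 (7 m³) in container 1; 29 m³ remain.
Put C3 (16 m³) in container 1; 13 m³ remain.
Put C4 (48 m³) in container 2; 2 m³ remain.
Put C5 (21 m³) in container 3; 29 m³ remain.
Put C6 (22 m³) in container 3; 7 m³ remain.
Put C7 (48 m³) in container 4; 2 m³ remain.
Put C8 (42 m³) in container 5; 8 m³ remain.
Put C9 (15 m³) in container 6; 35 m³ remain.
Put C10 (44 m³) in container 7; 6 m³ remain.
Put C11 (46 m³) in container 8; 4 m³ remain.
Put C12 (46 m³) in container 9; 4 m³ remain.
Put C13 (37 m³) in container 10; 13 m³ remain.
Put C14 (9 m³) in container 10; 4 m³ remain.
Put C15 (46 m³) in container 11; 4 m³ remain.
Put C16 (31 m³) in container 12; 19 m³ remain.
Put C17 (8 m³) in container 12; 11 m³ remain.
12 containers × 50 m³ = 600 m³; used 500 m³; unused 100 m³.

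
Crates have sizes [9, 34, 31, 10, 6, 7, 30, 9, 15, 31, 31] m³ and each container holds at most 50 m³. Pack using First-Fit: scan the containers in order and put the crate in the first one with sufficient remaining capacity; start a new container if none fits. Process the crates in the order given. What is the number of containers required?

5

9 m³ → container 1 (remaining 41 m³)
34 m³ → container 1 (remaining 7 m³)
31 m³ → container 2 (remaining 19 m³)
10 m³ → container 2 (remaining 9 m³)
6 m³ → container 1 (remaining 1 m³)
7 m³ → container 2 (remaining 2 m³)
30 m³ → container 3 (remaining 20 m³)
9 m³ → container 3 (remaining 11 m³)
15 m³ → container 4 (remaining 35 m³)
31 m³ → container 4 (remaining 4 m³)
31 m³ → container 5 (remaining 19 m³)
Final containers: [9,34,6] [31,10,7] [30,9] [15,31] [31].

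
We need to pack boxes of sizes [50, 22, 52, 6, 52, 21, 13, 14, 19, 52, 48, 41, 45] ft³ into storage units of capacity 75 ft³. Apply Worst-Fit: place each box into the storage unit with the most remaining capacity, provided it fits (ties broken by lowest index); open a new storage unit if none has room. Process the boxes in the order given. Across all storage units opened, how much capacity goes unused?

Put 50 ft³ in storage unit 1; 25 ft³ remain.
Put 22 ft³ in storage unit 1; 3 ft³ remain.
Put 52 ft³ in storage unit 2; 23 ft³ remain.
Put 6 ft³ in storage unit 2; 17 ft³ remain.
Put 52 ft³ in storage unit 3; 23 ft³ remain.
Put 21 ft³ in storage unit 3; 2 ft³ remain.
Put 13 ft³ in storage unit 2; 4 ft³ remain.
Put 14 ft³ in storage unit 4; 61 ft³ remain.
Put 19 ft³ in storage unit 4; 42 ft³ remain.
Put 52 ft³ in storage unit 5; 23 ft³ remain.
Put 48 ft³ in storage unit 6; 27 ft³ remain.
Put 41 ft³ in storage unit 4; 1 ft³ remain.
Put 45 ft³ in storage unit 7; 30 ft³ remain.
7 storage units × 75 ft³ = 525 ft³; used 435 ft³; unused 90 ft³.

90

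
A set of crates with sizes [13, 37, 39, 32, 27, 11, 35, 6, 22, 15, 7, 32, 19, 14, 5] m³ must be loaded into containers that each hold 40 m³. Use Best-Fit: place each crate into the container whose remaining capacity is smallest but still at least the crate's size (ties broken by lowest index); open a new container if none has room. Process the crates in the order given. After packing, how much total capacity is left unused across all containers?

Put 13 m³ in container 1; 27 m³ remain.
Put 37 m³ in container 2; 3 m³ remain.
Put 39 m³ in container 3; 1 m³ remain.
Put 32 m³ in container 4; 8 m³ remain.
Put 27 m³ in container 1; 0 m³ remain.
Put 11 m³ in container 5; 29 m³ remain.
Put 35 m³ in container 6; 5 m³ remain.
Put 6 m³ in container 4; 2 m³ remain.
Put 22 m³ in container 5; 7 m³ remain.
Put 15 m³ in container 7; 25 m³ remain.
Put 7 m³ in container 5; 0 m³ remain.
Put 32 m³ in container 8; 8 m³ remain.
Put 19 m³ in container 7; 6 m³ remain.
Put 14 m³ in container 9; 26 m³ remain.
Put 5 m³ in container 6; 0 m³ remain.
9 containers × 40 m³ = 360 m³; used 314 m³; unused 46 m³.

46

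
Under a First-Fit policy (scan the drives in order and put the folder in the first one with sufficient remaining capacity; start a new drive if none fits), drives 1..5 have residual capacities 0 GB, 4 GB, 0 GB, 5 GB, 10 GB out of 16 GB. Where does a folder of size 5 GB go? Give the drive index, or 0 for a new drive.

Drives with room: drive 4 (5 GB), drive 5 (10 GB).
The first with room is drive 4.

4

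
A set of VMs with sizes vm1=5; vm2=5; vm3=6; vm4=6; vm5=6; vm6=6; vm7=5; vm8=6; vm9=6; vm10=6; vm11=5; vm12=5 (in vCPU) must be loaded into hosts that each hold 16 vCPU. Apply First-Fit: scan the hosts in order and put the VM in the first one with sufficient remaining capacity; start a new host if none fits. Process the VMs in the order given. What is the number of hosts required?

5 hosts

vm1 (5 vCPU) → host 1 (remaining 11 vCPU)
vm2 (5 vCPU) → host 1 (remaining 6 vCPU)
vm3 (6 vCPU) → host 1 (remaining 0 vCPU)
vm4 (6 vCPU) → host 2 (remaining 10 vCPU)
vm5 (6 vCPU) → host 2 (remaining 4 vCPU)
vm6 (6 vCPU) → host 3 (remaining 10 vCPU)
vm7 (5 vCPU) → host 3 (remaining 5 vCPU)
vm8 (6 vCPU) → host 4 (remaining 10 vCPU)
vm9 (6 vCPU) → host 4 (remaining 4 vCPU)
vm10 (6 vCPU) → host 5 (remaining 10 vCPU)
vm11 (5 vCPU) → host 3 (remaining 0 vCPU)
vm12 (5 vCPU) → host 5 (remaining 5 vCPU)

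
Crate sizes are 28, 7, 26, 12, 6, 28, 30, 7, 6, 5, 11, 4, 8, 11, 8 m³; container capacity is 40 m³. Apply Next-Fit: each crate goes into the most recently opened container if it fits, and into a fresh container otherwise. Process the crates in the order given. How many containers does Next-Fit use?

container 1: place 28 m³, 12 m³ left
container 1: place 7 m³, 5 m³ left
container 2: place 26 m³, 14 m³ left
container 2: place 12 m³, 2 m³ left
container 3: place 6 m³, 34 m³ left
container 3: place 28 m³, 6 m³ left
container 4: place 30 m³, 10 m³ left
container 4: place 7 m³, 3 m³ left
container 5: place 6 m³, 34 m³ left
container 5: place 5 m³, 29 m³ left
container 5: place 11 m³, 18 m³ left
container 5: place 4 m³, 14 m³ left
container 5: place 8 m³, 6 m³ left
container 6: place 11 m³, 29 m³ left
container 6: place 8 m³, 21 m³ left
Final containers: [28,7] [26,12] [6,28] [30,7] [6,5,11,4,8] [11,8].

6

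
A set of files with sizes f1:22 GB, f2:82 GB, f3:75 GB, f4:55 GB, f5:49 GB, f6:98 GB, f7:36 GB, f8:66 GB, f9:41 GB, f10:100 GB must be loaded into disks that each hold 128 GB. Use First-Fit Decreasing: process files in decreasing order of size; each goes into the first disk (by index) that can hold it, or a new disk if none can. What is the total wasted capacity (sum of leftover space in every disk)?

Sorted descending: 100, 98, 82, 75, 66, 55, 49, 41, 36, 22.
disk 1: place 100 GB, 28 GB left
disk 2: place 98 GB, 30 GB left
disk 3: place 82 GB, 46 GB left
disk 4: place 75 GB, 53 GB left
disk 5: place 66 GB, 62 GB left
disk 5: place 55 GB, 7 GB left
disk 4: place 49 GB, 4 GB left
disk 3: place 41 GB, 5 GB left
disk 6: place 36 GB, 92 GB left
disk 1: place 22 GB, 6 GB left
6 disks × 128 GB = 768 GB; used 624 GB; unused 144 GB.

144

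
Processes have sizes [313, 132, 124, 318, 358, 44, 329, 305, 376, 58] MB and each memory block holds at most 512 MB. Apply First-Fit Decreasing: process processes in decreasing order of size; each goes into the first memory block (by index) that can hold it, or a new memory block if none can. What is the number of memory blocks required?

6 memory blocks

Sorted descending: 376, 358, 329, 318, 313, 305, 132, 124, 58, 44.
Put 376 MB in memory block 1; 136 MB remain.
Put 358 MB in memory block 2; 154 MB remain.
Put 329 MB in memory block 3; 183 MB remain.
Put 318 MB in memory block 4; 194 MB remain.
Put 313 MB in memory block 5; 199 MB remain.
Put 305 MB in memory block 6; 207 MB remain.
Put 132 MB in memory block 1; 4 MB remain.
Put 124 MB in memory block 2; 30 MB remain.
Put 58 MB in memory block 3; 125 MB remain.
Put 44 MB in memory block 3; 81 MB remain.
Final memory blocks: [376,132] [358,124] [329,58,44] [318] [313] [305].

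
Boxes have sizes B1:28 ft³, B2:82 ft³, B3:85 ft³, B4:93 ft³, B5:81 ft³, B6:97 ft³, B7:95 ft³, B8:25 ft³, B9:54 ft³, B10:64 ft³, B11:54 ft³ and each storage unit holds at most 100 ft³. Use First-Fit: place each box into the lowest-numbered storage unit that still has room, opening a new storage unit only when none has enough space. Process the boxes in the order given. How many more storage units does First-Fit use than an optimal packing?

1

First-Fit: [28,25] [82] [85] [93] [81] [97] [95] [54] [64] [54] → 10 storage units.
9 boxes exceed 50 ft³ (half the capacity), and no two of those can share a storage unit, so at least 9 storage units are needed.
An optimal packing achieves that bound: [97] [95] [93] [85] [82] [81] [64,28] [54,25] [54] → 9 storage units.
Excess: 10 − 9 = 1.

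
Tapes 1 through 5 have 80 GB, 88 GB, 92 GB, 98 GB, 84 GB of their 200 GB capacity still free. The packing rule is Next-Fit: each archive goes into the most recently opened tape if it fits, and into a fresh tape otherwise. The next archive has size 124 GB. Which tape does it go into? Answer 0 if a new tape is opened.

0

Next-Fit only looks at tape 5, which has 84 GB free.
124 GB does not fit, so a new tape is opened.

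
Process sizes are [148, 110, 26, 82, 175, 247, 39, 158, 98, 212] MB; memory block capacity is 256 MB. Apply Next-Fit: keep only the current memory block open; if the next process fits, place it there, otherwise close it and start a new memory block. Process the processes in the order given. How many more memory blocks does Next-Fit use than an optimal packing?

1

Next-Fit: [148] [110,26,82] [175] [247] [39,158] [98] [212] → 7 memory blocks.
Total size 1295 MB; any packing needs at least ⌈1295/256⌉ = 6 memory blocks.
An optimal packing achieves that bound: [247] [212,39] [175,26] [158,98] [148,82] [110] → 6 memory blocks.
Excess: 7 − 6 = 1.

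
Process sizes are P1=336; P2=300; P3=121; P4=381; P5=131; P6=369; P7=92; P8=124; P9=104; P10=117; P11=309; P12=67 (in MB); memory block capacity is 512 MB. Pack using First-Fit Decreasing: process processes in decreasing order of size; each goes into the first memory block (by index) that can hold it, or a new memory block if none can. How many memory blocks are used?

5 memory blocks

Sorted descending: 381, 369, 336, 309, 300, 131, 124, 121, 117, 104, 92, 67.
Put 381 MB in memory block 1; 131 MB remain.
Put 369 MB in memory block 2; 143 MB remain.
Put 336 MB in memory block 3; 176 MB remain.
Put 309 MB in memory block 4; 203 MB remain.
Put 300 MB in memory block 5; 212 MB remain.
Put 131 MB in memory block 1; 0 MB remain.
Put 124 MB in memory block 2; 19 MB remain.
Put 121 MB in memory block 3; 55 MB remain.
Put 117 MB in memory block 4; 86 MB remain.
Put 104 MB in memory block 5; 108 MB remain.
Put 92 MB in memory block 5; 16 MB remain.
Put 67 MB in memory block 4; 19 MB remain.
Final memory blocks: [381,131] [369,124] [336,121] [309,117,67] [300,104,92].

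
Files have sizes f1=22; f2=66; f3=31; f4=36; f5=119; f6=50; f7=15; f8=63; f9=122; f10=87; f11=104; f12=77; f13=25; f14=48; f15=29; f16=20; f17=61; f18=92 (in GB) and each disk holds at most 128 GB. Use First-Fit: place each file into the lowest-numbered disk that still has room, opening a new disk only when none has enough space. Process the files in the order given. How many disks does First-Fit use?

f1 (22 GB) → disk 1 (remaining 106 GB)
f2 (66 GB) → disk 1 (remaining 40 GB)
f3 (31 GB) → disk 1 (remaining 9 GB)
f4 (36 GB) → disk 2 (remaining 92 GB)
f5 (119 GB) → disk 3 (remaining 9 GB)
f6 (50 GB) → disk 2 (remaining 42 GB)
f7 (15 GB) → disk 2 (remaining 27 GB)
f8 (63 GB) → disk 4 (remaining 65 GB)
f9 (122 GB) → disk 5 (remaining 6 GB)
f10 (87 GB) → disk 6 (remaining 41 GB)
f11 (104 GB) → disk 7 (remaining 24 GB)
f12 (77 GB) → disk 8 (remaining 51 GB)
f13 (25 GB) → disk 2 (remaining 2 GB)
f14 (48 GB) → disk 4 (remaining 17 GB)
f15 (29 GB) → disk 6 (remaining 12 GB)
f16 (20 GB) → disk 7 (remaining 4 GB)
f17 (61 GB) → disk 9 (remaining 67 GB)
f18 (92 GB) → disk 10 (remaining 36 GB)

10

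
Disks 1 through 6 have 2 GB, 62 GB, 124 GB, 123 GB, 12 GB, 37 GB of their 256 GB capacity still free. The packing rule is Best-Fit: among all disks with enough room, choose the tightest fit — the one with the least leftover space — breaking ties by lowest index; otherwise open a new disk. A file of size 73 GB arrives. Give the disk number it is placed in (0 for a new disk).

Disks with room: disk 3 (124 GB), disk 4 (123 GB).
Tightest fit is disk 4 with 123 GB free.

4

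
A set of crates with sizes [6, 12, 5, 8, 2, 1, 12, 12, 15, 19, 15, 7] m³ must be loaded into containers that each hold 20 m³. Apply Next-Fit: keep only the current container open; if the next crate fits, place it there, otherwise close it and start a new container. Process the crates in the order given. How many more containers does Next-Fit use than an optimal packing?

2

Next-Fit: [6,12] [5,8,2,1] [12] [12] [15] [19] [15] [7] → 8 containers.
Total size 114 m³; any packing needs at least ⌈114/20⌉ = 6 containers.
An optimal packing achieves that bound: [19,1] [15,5] [15,2] [12,8] [12,7] [12,6] → 6 containers.
Excess: 8 − 6 = 2.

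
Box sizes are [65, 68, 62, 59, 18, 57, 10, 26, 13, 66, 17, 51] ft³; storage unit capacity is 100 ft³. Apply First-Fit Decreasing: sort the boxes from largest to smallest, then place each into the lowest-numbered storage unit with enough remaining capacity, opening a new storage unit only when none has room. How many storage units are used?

Sorted descending: 68, 66, 65, 62, 59, 57, 51, 26, 18, 17, 13, 10.
68 ft³ → storage unit 1 (remaining 32 ft³)
66 ft³ → storage unit 2 (remaining 34 ft³)
65 ft³ → storage unit 3 (remaining 35 ft³)
62 ft³ → storage unit 4 (remaining 38 ft³)
59 ft³ → storage unit 5 (remaining 41 ft³)
57 ft³ → storage unit 6 (remaining 43 ft³)
51 ft³ → storage unit 7 (remaining 49 ft³)
26 ft³ → storage unit 1 (remaining 6 ft³)
18 ft³ → storage unit 2 (remaining 16 ft³)
17 ft³ → storage unit 3 (remaining 18 ft³)
13 ft³ → storage unit 2 (remaining 3 ft³)
10 ft³ → storage unit 3 (remaining 8 ft³)

7 storage units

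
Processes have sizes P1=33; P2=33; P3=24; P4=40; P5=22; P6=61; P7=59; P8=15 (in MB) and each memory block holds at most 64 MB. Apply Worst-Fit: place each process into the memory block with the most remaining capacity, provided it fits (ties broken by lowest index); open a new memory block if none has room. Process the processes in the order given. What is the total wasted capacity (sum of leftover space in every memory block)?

33

P1 (33 MB) → memory block 1 (remaining 31 MB)
P2 (33 MB) → memory block 2 (remaining 31 MB)
P3 (24 MB) → memory block 1 (remaining 7 MB)
P4 (40 MB) → memory block 3 (remaining 24 MB)
P5 (22 MB) → memory block 2 (remaining 9 MB)
P6 (61 MB) → memory block 4 (remaining 3 MB)
P7 (59 MB) → memory block 5 (remaining 5 MB)
P8 (15 MB) → memory block 3 (remaining 9 MB)
5 memory blocks × 64 MB = 320 MB; used 287 MB; unused 33 MB.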